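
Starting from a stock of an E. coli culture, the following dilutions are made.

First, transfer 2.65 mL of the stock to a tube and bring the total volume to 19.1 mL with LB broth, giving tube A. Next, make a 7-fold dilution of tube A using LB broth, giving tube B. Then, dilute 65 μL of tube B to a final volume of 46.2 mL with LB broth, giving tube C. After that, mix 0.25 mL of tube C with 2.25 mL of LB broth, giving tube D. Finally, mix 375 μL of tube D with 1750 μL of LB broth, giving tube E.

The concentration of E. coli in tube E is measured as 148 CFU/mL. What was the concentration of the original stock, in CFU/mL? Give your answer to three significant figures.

3.01 × 10^8 CFU/mL

Step 1: 2.65 mL brought to 19.1 mL → factor 19.1/2.65 = 7.2075
Step 2: 7-fold → factor 7
Step 3: 65 μL brought to 46.2 mL → factor 46200/65 = 710.77
Step 4: 0.25 mL + 2.25 mL = 2.5 mL total → factor 2.5/0.25 = 10
Step 5: 375 μL + 1750 μL = 2125 μL total → factor 2125/375 = 5.6667
Overall dilution factor = 7.2075 × 7 × 710.77 × 10 × 5.6667 = 2.0321 × 10^6
Stock = 148 CFU/mL × 2.0321 × 10^6 = 3.01 × 10^8 CFU/mL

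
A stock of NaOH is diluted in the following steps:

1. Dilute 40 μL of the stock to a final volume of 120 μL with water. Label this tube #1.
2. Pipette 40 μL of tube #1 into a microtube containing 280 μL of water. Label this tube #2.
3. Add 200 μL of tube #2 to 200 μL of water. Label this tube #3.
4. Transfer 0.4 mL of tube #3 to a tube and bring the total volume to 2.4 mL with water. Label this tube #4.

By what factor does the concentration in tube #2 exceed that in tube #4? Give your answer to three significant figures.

12.0

Step 1: 40 μL brought to 120 μL → factor 120/40 = 3
Step 2: 40 μL + 280 μL = 320 μL total → factor 320/40 = 8
Step 3: 200 μL + 200 μL = 400 μL total → factor 400/200 = 2
Step 4: 0.4 mL brought to 2.4 mL → factor 2.4/0.4 = 6
Dilution factor to tube #2 = 24; to tube #4 = 288
[tube #2]/[tube #4] = (factor to tube #4)/(factor to tube #2) = 288/24 = 12.0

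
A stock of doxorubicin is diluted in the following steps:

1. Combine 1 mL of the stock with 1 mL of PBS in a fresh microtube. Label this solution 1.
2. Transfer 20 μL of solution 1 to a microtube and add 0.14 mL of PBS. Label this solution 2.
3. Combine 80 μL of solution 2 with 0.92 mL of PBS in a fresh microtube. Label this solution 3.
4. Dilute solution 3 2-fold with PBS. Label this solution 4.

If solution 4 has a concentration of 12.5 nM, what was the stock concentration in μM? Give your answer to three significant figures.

5.00 μM

Step 1: 1 mL + 1 mL = 2 mL total → factor 2/1 = 2
Step 2: 20 μL + 0.14 mL = 160 μL total → factor 160/20 = 8
Step 3: 80 μL + 0.92 mL = 1000 μL total → factor 1000/80 = 12.5
Step 4: 2-fold → factor 2
Overall dilution factor = 2 × 8 × 12.5 × 2 = 400
Stock = 12.5 nM × 400 = 5000 nM = 5.00 μM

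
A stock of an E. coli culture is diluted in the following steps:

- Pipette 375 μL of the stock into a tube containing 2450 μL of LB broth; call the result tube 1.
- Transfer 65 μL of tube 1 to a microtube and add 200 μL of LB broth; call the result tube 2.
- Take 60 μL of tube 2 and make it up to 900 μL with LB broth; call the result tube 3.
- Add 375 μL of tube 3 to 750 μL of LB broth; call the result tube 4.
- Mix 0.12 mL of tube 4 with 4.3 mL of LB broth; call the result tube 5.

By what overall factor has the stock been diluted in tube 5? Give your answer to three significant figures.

Step 1: 375 μL + 2450 μL = 2825 μL total → factor 2825/375 = 7.5333
Step 2: 65 μL + 200 μL = 265 μL total → factor 265/65 = 4.0769
Step 3: 60 μL brought to 900 μL → factor 900/60 = 15
Step 4: 375 μL + 750 μL = 1125 μL total → factor 1125/375 = 3
Step 5: 0.12 mL + 4.3 mL = 4.42 mL total → factor 4.42/0.12 = 36.833
Overall dilution factor = 7.5333 × 4.0769 × 15 × 3 × 36.833 = 50906

5.09 × 10^4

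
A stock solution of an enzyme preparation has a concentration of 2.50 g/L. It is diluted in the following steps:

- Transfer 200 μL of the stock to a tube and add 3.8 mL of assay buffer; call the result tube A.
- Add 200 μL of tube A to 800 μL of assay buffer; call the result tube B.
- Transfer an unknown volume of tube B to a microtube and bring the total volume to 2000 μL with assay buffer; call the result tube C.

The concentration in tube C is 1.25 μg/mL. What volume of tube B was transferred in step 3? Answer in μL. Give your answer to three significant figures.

100 μL

Step 1: 200 μL + 3.8 mL = 4000 μL total → factor 4000/200 = 20
Step 2: 200 μL + 800 μL = 1000 μL total → factor 1000/200 = 5
Step 3: v brought to 2000 μL → factor = 2000 μL/v
Product of known-step factors = 100
Overall factor = 2.50 g/L / (1.25 μg/mL) = 2000
Step-3 factor = 2000 / 100 = 20
v = 2000 μL / 20 = 100 μL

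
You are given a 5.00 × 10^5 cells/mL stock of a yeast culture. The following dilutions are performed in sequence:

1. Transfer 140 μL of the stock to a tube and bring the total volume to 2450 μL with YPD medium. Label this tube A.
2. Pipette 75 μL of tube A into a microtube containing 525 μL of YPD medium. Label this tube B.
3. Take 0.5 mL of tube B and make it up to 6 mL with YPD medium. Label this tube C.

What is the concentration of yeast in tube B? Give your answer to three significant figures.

3.57 × 10^3 cells/mL

Step 1: 140 μL brought to 2450 μL → factor 2450/140 = 17.5
Step 2: 75 μL + 525 μL = 600 μL total → factor 600/75 = 8
Dilution factor through tube B = 17.5 × 8 = 140
[tube B] = 5.00 × 10^5 cells/mL / 140 = 3.57 × 10^3 cells/mL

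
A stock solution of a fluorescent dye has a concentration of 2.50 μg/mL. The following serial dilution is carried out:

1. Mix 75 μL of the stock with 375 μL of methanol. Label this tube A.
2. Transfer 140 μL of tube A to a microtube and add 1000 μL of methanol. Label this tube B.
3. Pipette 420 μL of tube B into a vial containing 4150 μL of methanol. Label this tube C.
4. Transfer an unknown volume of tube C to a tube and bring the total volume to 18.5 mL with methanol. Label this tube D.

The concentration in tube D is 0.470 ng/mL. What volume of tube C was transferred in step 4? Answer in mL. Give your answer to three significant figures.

Step 1: 75 μL + 375 μL = 450 μL total → factor 450/75 = 6
Step 2: 140 μL + 1000 μL = 1140 μL total → factor 1140/140 = 8.1429
Step 3: 420 μL + 4150 μL = 4570 μL total → factor 4570/420 = 10.881
Step 4: v brought to 18.5 mL → factor = 18.5 mL/v
Product of known-step factors = 531.61
Overall factor = 2.50 μg/mL / (0.470 ng/mL) = 5319.1
Step-4 factor = 5319.1 / 531.61 = 10.006
v = 18.5 mL / 10.006 = 1.85 mL

1.85 mL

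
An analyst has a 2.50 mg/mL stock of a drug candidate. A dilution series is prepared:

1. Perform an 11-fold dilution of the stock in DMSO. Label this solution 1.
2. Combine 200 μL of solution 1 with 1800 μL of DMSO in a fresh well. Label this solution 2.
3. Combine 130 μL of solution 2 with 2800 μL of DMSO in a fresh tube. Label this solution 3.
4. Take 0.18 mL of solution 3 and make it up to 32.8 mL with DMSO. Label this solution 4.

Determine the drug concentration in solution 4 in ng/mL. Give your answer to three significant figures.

Step 1: 11-fold → factor 11
Step 2: 200 μL + 1800 μL = 2000 μL total → factor 2000/200 = 10
Step 3: 130 μL + 2800 μL = 2930 μL total → factor 2930/130 = 22.538
Step 4: 0.18 mL brought to 32.8 mL → factor 32.8/0.18 = 182.22
Overall dilution factor = 11 × 10 × 22.538 × 182.22 = 4.5177 × 10^5
Final = 2.50 mg/mL / 4.5177 × 10^5 = 5.534 × 10^-6 mg/mL = 5.53 ng/mL

5.53 ng/mL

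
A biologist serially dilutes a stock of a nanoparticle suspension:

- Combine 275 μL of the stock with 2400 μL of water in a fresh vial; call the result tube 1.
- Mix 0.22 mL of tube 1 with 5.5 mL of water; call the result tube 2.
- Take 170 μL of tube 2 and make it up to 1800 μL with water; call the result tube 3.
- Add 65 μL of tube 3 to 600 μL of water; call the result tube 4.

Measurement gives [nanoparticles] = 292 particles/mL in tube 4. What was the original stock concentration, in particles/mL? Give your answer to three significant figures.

Step 1: 275 μL + 2400 μL = 2675 μL total → factor 2675/275 = 9.7273
Step 2: 0.22 mL + 5.5 mL = 5.72 mL total → factor 5.72/0.22 = 26
Step 3: 170 μL brought to 1800 μL → factor 1800/170 = 10.588
Step 4: 65 μL + 600 μL = 665 μL total → factor 665/65 = 10.231
Overall dilution factor = 9.7273 × 26 × 10.588 × 10.231 = 27397
Stock = 292 particles/mL × 27397 = 8.00 × 10^6 particles/mL

8.00 × 10^6 particles/mL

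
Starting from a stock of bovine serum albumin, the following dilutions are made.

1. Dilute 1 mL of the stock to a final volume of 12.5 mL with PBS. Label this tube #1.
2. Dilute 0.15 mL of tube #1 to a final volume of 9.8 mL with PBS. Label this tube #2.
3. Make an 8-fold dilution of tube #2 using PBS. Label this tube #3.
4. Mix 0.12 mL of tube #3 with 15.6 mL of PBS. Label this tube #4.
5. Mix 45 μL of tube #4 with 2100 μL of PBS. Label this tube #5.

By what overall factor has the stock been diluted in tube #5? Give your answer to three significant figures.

Step 1: 1 mL brought to 12.5 mL → factor 12.5/1 = 12.5
Step 2: 0.15 mL brought to 9.8 mL → factor 9.8/0.15 = 65.333
Step 3: 8-fold → factor 8
Step 4: 0.12 mL + 15.6 mL = 15.72 mL total → factor 15.72/0.12 = 131
Step 5: 45 μL + 2100 μL = 2145 μL total → factor 2145/45 = 47.667
Overall dilution factor = 12.5 × 65.333 × 8 × 131 × 47.667 = 4.0796 × 10^7

4.08 × 10^7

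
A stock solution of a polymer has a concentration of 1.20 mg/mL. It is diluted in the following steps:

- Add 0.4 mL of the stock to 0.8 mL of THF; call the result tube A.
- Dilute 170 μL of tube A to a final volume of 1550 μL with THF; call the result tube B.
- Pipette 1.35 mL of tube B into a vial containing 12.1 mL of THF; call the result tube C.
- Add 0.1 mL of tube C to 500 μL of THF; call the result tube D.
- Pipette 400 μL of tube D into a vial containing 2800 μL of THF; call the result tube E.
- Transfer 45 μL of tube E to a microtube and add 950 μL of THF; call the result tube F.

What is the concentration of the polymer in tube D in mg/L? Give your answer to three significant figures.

0.734 mg/L

Step 1: 0.4 mL + 0.8 mL = 1.2 mL total → factor 1.2/0.4 = 3
Step 2: 170 μL brought to 1550 μL → factor 1550/170 = 9.1176
Step 3: 1.35 mL + 12.1 mL = 13.45 mL total → factor 13.45/1.35 = 9.963
Step 4: 0.1 mL + 500 μL = 0.6 mL total → factor 0.6/0.1 = 6
Dilution factor through tube D = 3 × 9.1176 × 9.963 × 6 = 1635.1
[tube D] = 1.20 mg/mL / 1635.1 = 0.0007339 mg/mL = 0.734 mg/L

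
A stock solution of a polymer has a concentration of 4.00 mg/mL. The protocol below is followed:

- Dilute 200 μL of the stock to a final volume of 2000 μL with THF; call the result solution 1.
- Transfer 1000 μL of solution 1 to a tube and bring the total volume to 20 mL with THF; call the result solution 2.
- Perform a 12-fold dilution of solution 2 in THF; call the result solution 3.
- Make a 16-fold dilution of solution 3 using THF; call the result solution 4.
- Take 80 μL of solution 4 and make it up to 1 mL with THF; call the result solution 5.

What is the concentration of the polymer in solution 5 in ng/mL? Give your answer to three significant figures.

8.33 ng/mL

Step 1: 200 μL brought to 2000 μL → factor 2000/200 = 10
Step 2: 1000 μL brought to 20 mL → factor 20000/1000 = 20
Step 3: 12-fold → factor 12
Step 4: 16-fold → factor 16
Step 5: 80 μL brought to 1 mL → factor 1000/80 = 12.5
Overall dilution factor = 10 × 20 × 12 × 16 × 12.5 = 4.8 × 10^5
Final = 4.00 mg/mL / 4.8 × 10^5 = 8.333 × 10^-6 mg/mL = 8.33 ng/mL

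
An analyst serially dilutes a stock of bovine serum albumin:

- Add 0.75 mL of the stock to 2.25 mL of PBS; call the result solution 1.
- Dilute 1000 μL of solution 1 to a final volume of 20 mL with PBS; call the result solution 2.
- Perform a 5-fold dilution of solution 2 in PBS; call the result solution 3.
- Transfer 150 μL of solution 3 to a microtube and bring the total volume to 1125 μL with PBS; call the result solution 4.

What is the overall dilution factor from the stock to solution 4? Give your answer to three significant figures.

Step 1: 0.75 mL + 2.25 mL = 3 mL total → factor 3/0.75 = 4
Step 2: 1000 μL brought to 20 mL → factor 20000/1000 = 20
Step 3: 5-fold → factor 5
Step 4: 150 μL brought to 1125 μL → factor 1125/150 = 7.5
Overall dilution factor = 4 × 20 × 5 × 7.5 = 3000

3.00 × 10^3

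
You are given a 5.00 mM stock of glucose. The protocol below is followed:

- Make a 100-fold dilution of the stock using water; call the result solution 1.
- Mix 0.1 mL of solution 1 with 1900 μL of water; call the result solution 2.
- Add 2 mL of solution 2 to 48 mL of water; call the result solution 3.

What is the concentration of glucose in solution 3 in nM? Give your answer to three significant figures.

100 nM

Step 1: 100-fold → factor 100
Step 2: 0.1 mL + 1900 μL = 2 mL total → factor 2/0.1 = 20
Step 3: 2 mL + 48 mL = 50 mL total → factor 50/2 = 25
Overall dilution factor = 100 × 20 × 25 = 50000
Final = 5.00 mM / 50000 = 0.0001000 mM = 100 nM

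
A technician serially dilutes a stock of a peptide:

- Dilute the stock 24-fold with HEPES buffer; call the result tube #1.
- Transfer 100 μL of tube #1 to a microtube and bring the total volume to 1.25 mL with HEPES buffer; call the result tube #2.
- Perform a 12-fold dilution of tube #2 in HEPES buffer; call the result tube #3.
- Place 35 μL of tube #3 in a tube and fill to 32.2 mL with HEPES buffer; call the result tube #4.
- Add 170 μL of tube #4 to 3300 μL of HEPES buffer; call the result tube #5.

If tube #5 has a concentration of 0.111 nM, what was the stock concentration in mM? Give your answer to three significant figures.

Step 1: 24-fold → factor 24
Step 2: 100 μL brought to 1.25 mL → factor 1250/100 = 12.5
Step 3: 12-fold → factor 12
Step 4: 35 μL brought to 32.2 mL → factor 32200/35 = 920
Step 5: 170 μL + 3300 μL = 3470 μL total → factor 3470/170 = 20.412
Overall dilution factor = 24 × 12.5 × 12 × 920 × 20.412 = 6.7604 × 10^7
Stock = 0.111 nM × 6.7604 × 10^7 = 7.504 × 10^6 nM = 7.50 mM

7.50 mM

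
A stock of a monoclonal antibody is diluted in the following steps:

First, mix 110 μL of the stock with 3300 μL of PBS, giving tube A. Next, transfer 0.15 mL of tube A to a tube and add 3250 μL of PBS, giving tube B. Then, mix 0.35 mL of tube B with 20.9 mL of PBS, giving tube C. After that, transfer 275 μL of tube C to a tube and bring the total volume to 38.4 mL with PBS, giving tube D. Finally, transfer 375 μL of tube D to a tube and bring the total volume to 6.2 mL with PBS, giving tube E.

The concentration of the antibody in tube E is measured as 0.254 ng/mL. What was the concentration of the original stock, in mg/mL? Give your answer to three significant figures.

Step 1: 110 μL + 3300 μL = 3410 μL total → factor 3410/110 = 31
Step 2: 0.15 mL + 3250 μL = 3.4 mL total → factor 3.4/0.15 = 22.667
Step 3: 0.35 mL + 20.9 mL = 21.25 mL total → factor 21.25/0.35 = 60.714
Step 4: 275 μL brought to 38.4 mL → factor 38400/275 = 139.64
Step 5: 375 μL brought to 6.2 mL → factor 6200/375 = 16.533
Overall dilution factor = 31 × 22.667 × 60.714 × 139.64 × 16.533 = 9.8492 × 10^7
Stock = 0.254 ng/mL × 9.8492 × 10^7 = 2.502 × 10^7 ng/mL = 25.0 mg/mL

25.0 mg/mL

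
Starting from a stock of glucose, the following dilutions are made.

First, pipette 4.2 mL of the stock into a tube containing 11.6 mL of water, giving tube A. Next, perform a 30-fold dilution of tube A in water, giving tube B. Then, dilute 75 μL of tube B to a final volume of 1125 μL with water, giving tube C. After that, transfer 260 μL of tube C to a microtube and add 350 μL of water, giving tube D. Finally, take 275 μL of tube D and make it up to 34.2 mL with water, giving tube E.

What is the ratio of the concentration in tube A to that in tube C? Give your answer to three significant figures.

Step 1: 4.2 mL + 11.6 mL = 15.8 mL total → factor 15.8/4.2 = 3.7619
Step 2: 30-fold → factor 30
Step 3: 75 μL brought to 1125 μL → factor 1125/75 = 15
Dilution factor to tube A = 3.7619; to tube C = 1692.9
[tube A]/[tube C] = (factor to tube C)/(factor to tube A) = 1692.9/3.7619 = 450

450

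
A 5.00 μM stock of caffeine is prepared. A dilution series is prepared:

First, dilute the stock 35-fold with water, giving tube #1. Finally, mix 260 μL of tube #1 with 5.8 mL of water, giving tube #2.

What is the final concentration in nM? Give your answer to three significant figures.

6.13 nM

Step 1: 35-fold → factor 35
Step 2: 260 μL + 5.8 mL = 6060 μL total → factor 6060/260 = 23.308
Overall dilution factor = 35 × 23.308 = 815.77
Final = 5.00 μM / 815.77 = 0.006129 μM = 6.13 nM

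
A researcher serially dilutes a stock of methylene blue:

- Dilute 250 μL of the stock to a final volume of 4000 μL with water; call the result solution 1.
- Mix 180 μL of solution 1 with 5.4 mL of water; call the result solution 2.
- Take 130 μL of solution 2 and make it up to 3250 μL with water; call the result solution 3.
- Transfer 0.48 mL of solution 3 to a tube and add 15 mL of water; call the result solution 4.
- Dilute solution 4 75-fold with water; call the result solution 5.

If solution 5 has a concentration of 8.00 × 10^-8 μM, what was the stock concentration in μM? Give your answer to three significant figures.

Step 1: 250 μL brought to 4000 μL → factor 4000/250 = 16
Step 2: 180 μL + 5.4 mL = 5580 μL total → factor 5580/180 = 31
Step 3: 130 μL brought to 3250 μL → factor 3250/130 = 25
Step 4: 0.48 mL + 15 mL = 15.48 mL total → factor 15.48/0.48 = 32.25
Step 5: 75-fold → factor 75
Overall dilution factor = 16 × 31 × 25 × 32.25 × 75 = 2.9992 × 10^7
Stock = 8.00 × 10^-8 μM × 2.9992 × 10^7 = 2.40 μM

2.40 μM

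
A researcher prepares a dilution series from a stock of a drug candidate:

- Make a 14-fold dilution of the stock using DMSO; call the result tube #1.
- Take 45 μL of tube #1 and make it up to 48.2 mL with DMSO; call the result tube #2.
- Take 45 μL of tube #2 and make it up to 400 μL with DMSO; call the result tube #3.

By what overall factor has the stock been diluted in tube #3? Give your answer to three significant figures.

Step 1: 14-fold → factor 14
Step 2: 45 μL brought to 48.2 mL → factor 48200/45 = 1071.1
Step 3: 45 μL brought to 400 μL → factor 400/45 = 8.8889
Overall dilution factor = 14 × 1071.1 × 8.8889 = 1.3329 × 10^5

1.33 × 10^5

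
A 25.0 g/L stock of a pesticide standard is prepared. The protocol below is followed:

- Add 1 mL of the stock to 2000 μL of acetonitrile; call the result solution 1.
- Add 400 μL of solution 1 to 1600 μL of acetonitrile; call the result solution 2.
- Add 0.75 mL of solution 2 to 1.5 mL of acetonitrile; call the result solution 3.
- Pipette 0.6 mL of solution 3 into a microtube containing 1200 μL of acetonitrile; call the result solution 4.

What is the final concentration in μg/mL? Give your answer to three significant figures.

Step 1: 1 mL + 2000 μL = 3 mL total → factor 3/1 = 3
Step 2: 400 μL + 1600 μL = 2000 μL total → factor 2000/400 = 5
Step 3: 0.75 mL + 1.5 mL = 2.25 mL total → factor 2.25/0.75 = 3
Step 4: 0.6 mL + 1200 μL = 1.8 mL total → factor 1.8/0.6 = 3
Overall dilution factor = 3 × 5 × 3 × 3 = 135
Final = 25.0 g/L / 135 = 0.1852 g/L = 185 μg/mL

185 μg/mL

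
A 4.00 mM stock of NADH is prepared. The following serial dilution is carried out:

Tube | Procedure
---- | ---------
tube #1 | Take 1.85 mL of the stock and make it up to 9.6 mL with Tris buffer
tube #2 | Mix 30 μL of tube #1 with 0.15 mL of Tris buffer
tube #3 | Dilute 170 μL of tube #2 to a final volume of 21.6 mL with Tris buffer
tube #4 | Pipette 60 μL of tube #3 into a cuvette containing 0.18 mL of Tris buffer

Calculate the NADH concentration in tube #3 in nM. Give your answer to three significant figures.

Step 1: 1.85 mL brought to 9.6 mL → factor 9.6/1.85 = 5.1892
Step 2: 30 μL + 0.15 mL = 180 μL total → factor 180/30 = 6
Step 3: 170 μL brought to 21.6 mL → factor 21600/170 = 127.06
Dilution factor through tube #3 = 5.1892 × 6 × 127.06 = 3956
[tube #3] = 4.00 mM / 3956 = 0.001011 mM = 1.01 × 10^3 nM

1.01 × 10^3 nM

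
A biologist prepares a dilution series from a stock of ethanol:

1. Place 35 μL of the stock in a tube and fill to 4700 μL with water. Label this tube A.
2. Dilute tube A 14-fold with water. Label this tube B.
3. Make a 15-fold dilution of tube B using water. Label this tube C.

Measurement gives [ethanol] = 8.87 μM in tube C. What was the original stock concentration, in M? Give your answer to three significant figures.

Step 1: 35 μL brought to 4700 μL → factor 4700/35 = 134.29
Step 2: 14-fold → factor 14
Step 3: 15-fold → factor 15
Overall dilution factor = 134.29 × 14 × 15 = 28200
Stock = 8.87 μM × 28200 = 2.501 × 10^5 μM = 0.250 M

0.250 M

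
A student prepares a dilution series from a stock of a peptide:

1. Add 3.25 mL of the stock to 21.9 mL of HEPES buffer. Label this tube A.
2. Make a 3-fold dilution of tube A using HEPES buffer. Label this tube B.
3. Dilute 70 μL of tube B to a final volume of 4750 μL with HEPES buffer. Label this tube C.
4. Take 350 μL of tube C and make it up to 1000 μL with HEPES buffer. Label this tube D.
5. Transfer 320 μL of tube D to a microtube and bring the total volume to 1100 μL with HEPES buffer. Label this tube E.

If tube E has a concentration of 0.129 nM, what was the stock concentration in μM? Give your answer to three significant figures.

Step 1: 3.25 mL + 21.9 mL = 25.15 mL total → factor 25.15/3.25 = 7.7385
Step 2: 3-fold → factor 3
Step 3: 70 μL brought to 4750 μL → factor 4750/70 = 67.857
Step 4: 350 μL brought to 1000 μL → factor 1000/350 = 2.8571
Step 5: 320 μL brought to 1100 μL → factor 1100/320 = 3.4375
Overall dilution factor = 7.7385 × 3 × 67.857 × 2.8571 × 3.4375 = 15472
Stock = 0.129 nM × 15472 = 1996 nM = 2.00 μM

2.00 μM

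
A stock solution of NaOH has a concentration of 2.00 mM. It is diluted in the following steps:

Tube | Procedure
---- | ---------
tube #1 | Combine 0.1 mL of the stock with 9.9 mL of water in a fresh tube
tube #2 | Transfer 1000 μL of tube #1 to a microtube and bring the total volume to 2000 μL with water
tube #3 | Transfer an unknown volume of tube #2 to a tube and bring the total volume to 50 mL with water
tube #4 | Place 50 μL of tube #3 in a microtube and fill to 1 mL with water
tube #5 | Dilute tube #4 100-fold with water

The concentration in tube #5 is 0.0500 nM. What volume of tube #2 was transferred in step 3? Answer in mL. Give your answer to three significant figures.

0.500 mL

Step 1: 0.1 mL + 9.9 mL = 10 mL total → factor 10/0.1 = 100
Step 2: 1000 μL brought to 2000 μL → factor 2000/1000 = 2
Step 3: v brought to 50 mL → factor = 50 mL/v
Step 4: 50 μL brought to 1 mL → factor 1000/50 = 20
Step 5: 100-fold → factor 100
Product of known-step factors = 4 × 10^5
Overall factor = 2.00 mM / (0.0500 nM) = 4 × 10^7
Step-3 factor = 4 × 10^7 / 4 × 10^5 = 100
v = 50 mL / 100 = 0.500 mL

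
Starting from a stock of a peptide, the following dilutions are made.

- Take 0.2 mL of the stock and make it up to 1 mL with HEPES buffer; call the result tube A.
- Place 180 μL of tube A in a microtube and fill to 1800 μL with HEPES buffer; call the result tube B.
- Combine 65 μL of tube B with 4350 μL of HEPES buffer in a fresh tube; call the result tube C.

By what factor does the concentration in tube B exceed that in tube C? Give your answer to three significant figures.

Step 1: 0.2 mL brought to 1 mL → factor 1/0.2 = 5
Step 2: 180 μL brought to 1800 μL → factor 1800/180 = 10
Step 3: 65 μL + 4350 μL = 4415 μL total → factor 4415/65 = 67.923
Dilution factor to tube B = 50; to tube C = 3396.2
[tube B]/[tube C] = (factor to tube C)/(factor to tube B) = 3396.2/50 = 67.9

67.9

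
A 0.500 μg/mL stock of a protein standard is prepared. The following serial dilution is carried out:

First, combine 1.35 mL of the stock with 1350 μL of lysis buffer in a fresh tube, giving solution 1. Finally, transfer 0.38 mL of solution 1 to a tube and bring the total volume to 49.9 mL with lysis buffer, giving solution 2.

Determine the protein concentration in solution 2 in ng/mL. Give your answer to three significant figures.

Step 1: 1.35 mL + 1350 μL = 2.7 mL total → factor 2.7/1.35 = 2
Step 2: 0.38 mL brought to 49.9 mL → factor 49.9/0.38 = 131.32
Overall dilution factor = 2 × 131.32 = 262.63
Final = 0.500 μg/mL / 262.63 = 0.001904 μg/mL = 1.90 ng/mL

1.90 ng/mL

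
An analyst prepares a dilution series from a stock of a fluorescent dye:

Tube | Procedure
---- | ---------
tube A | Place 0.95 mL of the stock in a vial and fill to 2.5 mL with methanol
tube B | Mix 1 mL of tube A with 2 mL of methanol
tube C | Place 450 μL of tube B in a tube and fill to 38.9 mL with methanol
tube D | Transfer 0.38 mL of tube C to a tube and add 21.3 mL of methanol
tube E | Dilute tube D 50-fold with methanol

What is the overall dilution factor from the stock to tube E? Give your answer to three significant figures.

Step 1: 0.95 mL brought to 2.5 mL → factor 2.5/0.95 = 2.6316
Step 2: 1 mL + 2 mL = 3 mL total → factor 3/1 = 3
Step 3: 450 μL brought to 38.9 mL → factor 38900/450 = 86.444
Step 4: 0.38 mL + 21.3 mL = 21.68 mL total → factor 21.68/0.38 = 57.053
Step 5: 50-fold → factor 50
Overall dilution factor = 2.6316 × 3 × 86.444 × 57.053 × 50 = 1.9468 × 10^6

1.95 × 10^6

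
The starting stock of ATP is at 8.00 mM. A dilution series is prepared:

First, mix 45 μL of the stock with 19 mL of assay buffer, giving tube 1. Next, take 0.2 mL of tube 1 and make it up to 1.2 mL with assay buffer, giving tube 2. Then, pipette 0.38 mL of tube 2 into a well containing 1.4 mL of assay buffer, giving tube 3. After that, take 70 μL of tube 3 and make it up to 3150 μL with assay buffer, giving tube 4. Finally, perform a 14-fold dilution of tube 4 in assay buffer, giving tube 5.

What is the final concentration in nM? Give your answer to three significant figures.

1.07 nM

Step 1: 45 μL + 19 mL = 19045 μL total → factor 19045/45 = 423.22
Step 2: 0.2 mL brought to 1.2 mL → factor 1.2/0.2 = 6
Step 3: 0.38 mL + 1.4 mL = 1.78 mL total → factor 1.78/0.38 = 4.6842
Step 4: 70 μL brought to 3150 μL → factor 3150/70 = 45
Step 5: 14-fold → factor 14
Overall dilution factor = 423.22 × 6 × 4.6842 × 45 × 14 = 7.4937 × 10^6
Final = 8.00 mM / 7.4937 × 10^6 = 1.068 × 10^-6 mM = 1.07 nM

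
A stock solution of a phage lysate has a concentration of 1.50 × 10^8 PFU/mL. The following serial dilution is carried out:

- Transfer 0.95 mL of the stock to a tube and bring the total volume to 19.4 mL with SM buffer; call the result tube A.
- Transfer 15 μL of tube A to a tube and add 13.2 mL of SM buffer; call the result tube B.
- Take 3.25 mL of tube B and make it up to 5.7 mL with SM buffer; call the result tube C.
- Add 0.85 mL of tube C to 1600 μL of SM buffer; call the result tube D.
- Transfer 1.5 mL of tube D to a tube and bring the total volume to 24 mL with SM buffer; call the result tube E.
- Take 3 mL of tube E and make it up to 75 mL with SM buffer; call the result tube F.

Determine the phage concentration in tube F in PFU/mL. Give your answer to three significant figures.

4.12 PFU/mL

Step 1: 0.95 mL brought to 19.4 mL → factor 19.4/0.95 = 20.421
Step 2: 15 μL + 13.2 mL = 13215 μL total → factor 13215/15 = 881
Step 3: 3.25 mL brought to 5.7 mL → factor 5.7/3.25 = 1.7538
Step 4: 0.85 mL + 1600 μL = 2.45 mL total → factor 2.45/0.85 = 2.8824
Step 5: 1.5 mL brought to 24 mL → factor 24/1.5 = 16
Step 6: 3 mL brought to 75 mL → factor 75/3 = 25
Overall dilution factor = 20.421 × 881 × 1.7538 × 2.8824 × 16 × 25 = 3.6379 × 10^7
Final = 1.50 × 10^8 PFU/mL / 3.6379 × 10^7 = 4.12 PFU/mL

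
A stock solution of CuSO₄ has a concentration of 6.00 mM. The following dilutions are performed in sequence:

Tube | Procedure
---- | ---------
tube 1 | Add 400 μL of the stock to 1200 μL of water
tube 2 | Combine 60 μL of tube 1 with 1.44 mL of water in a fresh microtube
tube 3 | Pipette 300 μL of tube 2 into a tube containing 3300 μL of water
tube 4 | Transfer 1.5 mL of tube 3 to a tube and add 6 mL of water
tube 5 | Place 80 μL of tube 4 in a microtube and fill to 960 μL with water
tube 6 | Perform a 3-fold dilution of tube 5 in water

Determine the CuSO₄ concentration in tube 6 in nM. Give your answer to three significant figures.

Step 1: 400 μL + 1200 μL = 1600 μL total → factor 1600/400 = 4
Step 2: 60 μL + 1.44 mL = 1500 μL total → factor 1500/60 = 25
Step 3: 300 μL + 3300 μL = 3600 μL total → factor 3600/300 = 12
Step 4: 1.5 mL + 6 mL = 7.5 mL total → factor 7.5/1.5 = 5
Step 5: 80 μL brought to 960 μL → factor 960/80 = 12
Step 6: 3-fold → factor 3
Overall dilution factor = 4 × 25 × 12 × 5 × 12 × 3 = 2.16 × 10^5
Final = 6.00 mM / 2.16 × 10^5 = 2.778 × 10^-5 mM = 27.8 nM

27.8 nM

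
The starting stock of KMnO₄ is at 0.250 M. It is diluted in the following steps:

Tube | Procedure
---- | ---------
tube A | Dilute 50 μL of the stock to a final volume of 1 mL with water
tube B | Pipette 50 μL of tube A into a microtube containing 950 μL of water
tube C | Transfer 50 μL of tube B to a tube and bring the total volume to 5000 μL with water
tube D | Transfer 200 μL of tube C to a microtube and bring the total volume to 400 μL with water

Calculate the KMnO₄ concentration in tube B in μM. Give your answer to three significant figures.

625 μM

Step 1: 50 μL brought to 1 mL → factor 1000/50 = 20
Step 2: 50 μL + 950 μL = 1000 μL total → factor 1000/50 = 20
Dilution factor through tube B = 20 × 20 = 400
[tube B] = 0.250 M / 400 = 0.0006250 M = 625 μM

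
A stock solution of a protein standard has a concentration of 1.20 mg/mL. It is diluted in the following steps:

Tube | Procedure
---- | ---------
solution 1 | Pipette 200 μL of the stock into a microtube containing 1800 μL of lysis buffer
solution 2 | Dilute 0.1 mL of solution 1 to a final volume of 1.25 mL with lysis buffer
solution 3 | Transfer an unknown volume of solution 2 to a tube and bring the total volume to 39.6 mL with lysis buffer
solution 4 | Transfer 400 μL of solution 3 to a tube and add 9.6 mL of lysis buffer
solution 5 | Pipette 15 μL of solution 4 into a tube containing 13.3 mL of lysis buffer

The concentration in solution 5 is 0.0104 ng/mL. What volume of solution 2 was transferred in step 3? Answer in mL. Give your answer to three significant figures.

Step 1: 200 μL + 1800 μL = 2000 μL total → factor 2000/200 = 10
Step 2: 0.1 mL brought to 1.25 mL → factor 1.25/0.1 = 12.5
Step 3: v brought to 39.6 mL → factor = 39.6 mL/v
Step 4: 400 μL + 9.6 mL = 10000 μL total → factor 10000/400 = 25
Step 5: 15 μL + 13.3 mL = 13315 μL total → factor 13315/15 = 887.67
Product of known-step factors = 2.774 × 10^6
Overall factor = 1.20 mg/mL / (0.0104 ng/mL) = 1.1538 × 10^8
Step-3 factor = 1.1538 × 10^8 / 2.774 × 10^6 = 41.596
v = 39.6 mL / 41.596 = 0.952 mL

0.952 mL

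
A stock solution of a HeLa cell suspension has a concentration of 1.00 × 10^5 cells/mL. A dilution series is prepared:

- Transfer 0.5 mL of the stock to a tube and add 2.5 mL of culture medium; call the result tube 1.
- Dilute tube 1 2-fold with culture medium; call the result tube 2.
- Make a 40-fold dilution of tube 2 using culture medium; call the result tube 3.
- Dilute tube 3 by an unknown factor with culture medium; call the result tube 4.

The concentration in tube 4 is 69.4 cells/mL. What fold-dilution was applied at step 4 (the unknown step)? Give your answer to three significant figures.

3.00-fold

Step 1: 0.5 mL + 2.5 mL = 3 mL total → factor 3/0.5 = 6
Step 2: 2-fold → factor 2
Step 3: 40-fold → factor 40
Step 4: unknown factor x
Product of known-step factors = 480
Overall factor = 1.00 × 10^5 cells/mL / (69.4 cells/mL) = 1440.9
x = 1440.9 / 480 = 3.00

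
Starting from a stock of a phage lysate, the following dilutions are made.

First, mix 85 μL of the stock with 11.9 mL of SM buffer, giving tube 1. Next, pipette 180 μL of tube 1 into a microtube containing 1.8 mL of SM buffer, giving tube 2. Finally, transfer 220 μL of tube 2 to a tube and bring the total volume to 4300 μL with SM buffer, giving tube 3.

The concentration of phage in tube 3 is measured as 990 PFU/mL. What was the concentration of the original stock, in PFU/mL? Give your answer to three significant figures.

3.00 × 10^7 PFU/mL

Step 1: 85 μL + 11.9 mL = 11985 μL total → factor 11985/85 = 141
Step 2: 180 μL + 1.8 mL = 1980 μL total → factor 1980/180 = 11
Step 3: 220 μL brought to 4300 μL → factor 4300/220 = 19.545
Overall dilution factor = 141 × 11 × 19.545 = 30315
Stock = 990 PFU/mL × 30315 = 3.00 × 10^7 PFU/mL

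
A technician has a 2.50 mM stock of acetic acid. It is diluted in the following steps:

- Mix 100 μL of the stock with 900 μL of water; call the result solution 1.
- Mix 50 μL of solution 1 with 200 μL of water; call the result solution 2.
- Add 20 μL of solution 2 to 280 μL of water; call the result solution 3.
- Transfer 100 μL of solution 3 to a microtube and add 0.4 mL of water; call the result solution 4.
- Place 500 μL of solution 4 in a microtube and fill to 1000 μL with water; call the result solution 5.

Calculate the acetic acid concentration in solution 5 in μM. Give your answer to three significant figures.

0.333 μM

Step 1: 100 μL + 900 μL = 1000 μL total → factor 1000/100 = 10
Step 2: 50 μL + 200 μL = 250 μL total → factor 250/50 = 5
Step 3: 20 μL + 280 μL = 300 μL total → factor 300/20 = 15
Step 4: 100 μL + 0.4 mL = 500 μL total → factor 500/100 = 5
Step 5: 500 μL brought to 1000 μL → factor 1000/500 = 2
Dilution factor through solution 5 = 10 × 5 × 15 × 5 × 2 = 7500
[solution 5] = 2.50 mM / 7500 = 0.0003333 mM = 0.333 μM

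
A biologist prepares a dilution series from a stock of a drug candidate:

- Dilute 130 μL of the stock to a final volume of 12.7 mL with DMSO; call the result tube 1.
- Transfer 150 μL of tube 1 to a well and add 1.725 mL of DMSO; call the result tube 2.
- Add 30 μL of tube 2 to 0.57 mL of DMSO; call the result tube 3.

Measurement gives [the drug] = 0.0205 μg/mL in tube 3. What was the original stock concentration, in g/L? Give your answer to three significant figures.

0.501 g/L

Step 1: 130 μL brought to 12.7 mL → factor 12700/130 = 97.692
Step 2: 150 μL + 1.725 mL = 1875 μL total → factor 1875/150 = 12.5
Step 3: 30 μL + 0.57 mL = 600 μL total → factor 600/30 = 20
Overall dilution factor = 97.692 × 12.5 × 20 = 24423
Stock = 0.0205 μg/mL × 24423 = 500.7 μg/mL = 0.501 g/L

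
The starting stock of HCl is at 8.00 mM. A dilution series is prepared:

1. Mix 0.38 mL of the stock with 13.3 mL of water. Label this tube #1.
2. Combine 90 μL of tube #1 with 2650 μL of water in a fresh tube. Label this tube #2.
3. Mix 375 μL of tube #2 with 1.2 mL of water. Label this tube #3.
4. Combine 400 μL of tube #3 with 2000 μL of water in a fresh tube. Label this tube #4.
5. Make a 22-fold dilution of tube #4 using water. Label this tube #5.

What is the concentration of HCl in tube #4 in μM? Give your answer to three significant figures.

0.290 μM

Step 1: 0.38 mL + 13.3 mL = 13.68 mL total → factor 13.68/0.38 = 36
Step 2: 90 μL + 2650 μL = 2740 μL total → factor 2740/90 = 30.444
Step 3: 375 μL + 1.2 mL = 1575 μL total → factor 1575/375 = 4.2
Step 4: 400 μL + 2000 μL = 2400 μL total → factor 2400/400 = 6
Dilution factor through tube #4 = 36 × 30.444 × 4.2 × 6 = 27619
[tube #4] = 8.00 mM / 27619 = 0.0002897 mM = 0.290 μM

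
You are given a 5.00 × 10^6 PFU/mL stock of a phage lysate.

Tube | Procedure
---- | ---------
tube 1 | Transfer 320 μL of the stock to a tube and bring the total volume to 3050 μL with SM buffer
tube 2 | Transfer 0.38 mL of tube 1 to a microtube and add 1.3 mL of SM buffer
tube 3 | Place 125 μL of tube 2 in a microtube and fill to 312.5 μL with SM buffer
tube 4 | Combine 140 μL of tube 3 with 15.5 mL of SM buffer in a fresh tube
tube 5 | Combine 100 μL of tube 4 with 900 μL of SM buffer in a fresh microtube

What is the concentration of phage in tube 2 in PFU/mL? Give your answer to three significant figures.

1.19 × 10^5 PFU/mL

Step 1: 320 μL brought to 3050 μL → factor 3050/320 = 9.5312
Step 2: 0.38 mL + 1.3 mL = 1.68 mL total → factor 1.68/0.38 = 4.4211
Dilution factor through tube 2 = 9.5312 × 4.4211 = 42.138
[tube 2] = 5.00 × 10^6 PFU/mL / 42.138 = 1.19 × 10^5 PFU/mL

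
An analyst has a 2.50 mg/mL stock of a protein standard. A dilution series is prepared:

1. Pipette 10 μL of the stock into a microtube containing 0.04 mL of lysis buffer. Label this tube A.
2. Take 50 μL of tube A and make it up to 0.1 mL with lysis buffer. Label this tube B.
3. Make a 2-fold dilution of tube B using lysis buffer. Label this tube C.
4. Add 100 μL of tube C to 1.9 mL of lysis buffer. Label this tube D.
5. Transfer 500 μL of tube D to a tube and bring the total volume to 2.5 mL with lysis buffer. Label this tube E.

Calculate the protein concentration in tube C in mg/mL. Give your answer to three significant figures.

0.125 mg/mL

Step 1: 10 μL + 0.04 mL = 50 μL total → factor 50/10 = 5
Step 2: 50 μL brought to 0.1 mL → factor 100/50 = 2
Step 3: 2-fold → factor 2
Dilution factor through tube C = 5 × 2 × 2 = 20
[tube C] = 2.50 mg/mL / 20 = 0.125 mg/mL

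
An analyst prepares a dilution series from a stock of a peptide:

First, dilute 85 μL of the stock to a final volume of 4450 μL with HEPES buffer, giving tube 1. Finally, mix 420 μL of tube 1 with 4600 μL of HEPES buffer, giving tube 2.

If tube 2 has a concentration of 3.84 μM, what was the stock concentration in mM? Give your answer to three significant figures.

Step 1: 85 μL brought to 4450 μL → factor 4450/85 = 52.353
Step 2: 420 μL + 4600 μL = 5020 μL total → factor 5020/420 = 11.952
Overall dilution factor = 52.353 × 11.952 = 625.74
Stock = 3.84 μM × 625.74 = 2403 μM = 2.40 mM

2.40 mM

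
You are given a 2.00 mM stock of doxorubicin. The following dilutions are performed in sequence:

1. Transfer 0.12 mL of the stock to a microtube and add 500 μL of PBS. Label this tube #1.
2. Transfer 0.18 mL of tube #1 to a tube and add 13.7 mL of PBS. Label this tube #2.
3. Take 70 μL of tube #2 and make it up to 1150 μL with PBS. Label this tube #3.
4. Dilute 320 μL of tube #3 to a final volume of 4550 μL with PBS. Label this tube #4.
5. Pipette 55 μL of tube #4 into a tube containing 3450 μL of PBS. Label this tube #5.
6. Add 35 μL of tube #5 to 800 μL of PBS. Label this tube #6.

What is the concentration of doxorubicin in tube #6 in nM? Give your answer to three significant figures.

0.0141 nM

Step 1: 0.12 mL + 500 μL = 0.62 mL total → factor 0.62/0.12 = 5.1667
Step 2: 0.18 mL + 13.7 mL = 13.88 mL total → factor 13.88/0.18 = 77.111
Step 3: 70 μL brought to 1150 μL → factor 1150/70 = 16.429
Step 4: 320 μL brought to 4550 μL → factor 4550/320 = 14.219
Step 5: 55 μL + 3450 μL = 3505 μL total → factor 3505/55 = 63.727
Step 6: 35 μL + 800 μL = 835 μL total → factor 835/35 = 23.857
Overall dilution factor = 5.1667 × 77.111 × 16.429 × 14.219 × 63.727 × 23.857 = 1.4149 × 10^8
Final = 2.00 mM / 1.4149 × 10^8 = 1.414 × 10^-8 mM = 0.0141 nM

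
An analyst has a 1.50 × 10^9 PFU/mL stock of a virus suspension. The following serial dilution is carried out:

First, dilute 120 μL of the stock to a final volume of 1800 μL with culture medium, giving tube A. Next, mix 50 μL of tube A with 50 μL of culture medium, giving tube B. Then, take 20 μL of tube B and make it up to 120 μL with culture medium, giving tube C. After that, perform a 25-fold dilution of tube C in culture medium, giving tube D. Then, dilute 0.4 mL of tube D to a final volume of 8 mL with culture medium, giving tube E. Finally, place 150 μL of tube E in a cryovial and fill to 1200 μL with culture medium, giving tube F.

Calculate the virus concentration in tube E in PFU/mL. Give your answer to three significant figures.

1.67 × 10^4 PFU/mL

Step 1: 120 μL brought to 1800 μL → factor 1800/120 = 15
Step 2: 50 μL + 50 μL = 100 μL total → factor 100/50 = 2
Step 3: 20 μL brought to 120 μL → factor 120/20 = 6
Step 4: 25-fold → factor 25
Step 5: 0.4 mL brought to 8 mL → factor 8/0.4 = 20
Dilution factor through tube E = 15 × 2 × 6 × 25 × 20 = 90000
[tube E] = 1.50 × 10^9 PFU/mL / 90000 = 1.67 × 10^4 PFU/mL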